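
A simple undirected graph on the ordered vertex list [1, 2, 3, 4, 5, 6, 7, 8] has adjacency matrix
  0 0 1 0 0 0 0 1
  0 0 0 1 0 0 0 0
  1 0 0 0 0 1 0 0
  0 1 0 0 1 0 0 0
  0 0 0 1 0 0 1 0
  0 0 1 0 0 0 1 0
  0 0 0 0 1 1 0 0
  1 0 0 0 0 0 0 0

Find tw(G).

A width-1 tree decomposition is:
Bags: B1 = {1, 8}  B2 = {1, 3}  B3 = {3, 6}  B4 = {6, 7}  B5 = {5, 7}  B6 = {4, 5}  B7 = {2, 4}
Tree: B1–B2, B2–B3, B3–B4, B4–B5, B5–B6, B6–B7
Every bag has size at most 2, so the width is 2 − 1 = 1 and tw(G) ≤ 1. Any graph with an edge has treewidth ≥ 1, and G has the edge 8–1. Therefore the treewidth is 1.

1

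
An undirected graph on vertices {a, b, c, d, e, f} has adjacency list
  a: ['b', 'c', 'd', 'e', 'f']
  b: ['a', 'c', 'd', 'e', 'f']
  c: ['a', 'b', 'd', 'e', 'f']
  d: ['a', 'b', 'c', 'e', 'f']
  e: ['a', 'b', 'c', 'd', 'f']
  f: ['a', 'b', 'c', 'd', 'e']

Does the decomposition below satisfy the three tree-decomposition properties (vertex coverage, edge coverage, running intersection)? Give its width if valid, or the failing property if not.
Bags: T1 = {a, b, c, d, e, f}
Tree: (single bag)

Yes; width 5.

Checking the three conditions: (i) the bags cover all of {a, b, c, d, e, f}; (ii) for each edge, some bag contains both endpoints; (iii) the bags containing any fixed vertex form a subtree. All hold, so the decomposition is valid with width 6 − 1 = 5.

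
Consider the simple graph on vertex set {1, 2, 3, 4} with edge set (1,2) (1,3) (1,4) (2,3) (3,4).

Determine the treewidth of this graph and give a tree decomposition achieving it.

Every bag has size at most 3, so the width is 3 − 1 = 2 and tw(G) ≤ 2. For the lower bound, the 3 vertices {1, 2, 3} are pairwise adjacent, and any tree decomposition puts a clique entirely inside one bag — forcing width ≥ 2. Therefore the treewidth is 2.

Treewidth 2.
One such decomposition:
Bags: B1 = {1, 2, 3}  B2 = {1, 3, 4}
Tree: B1–B2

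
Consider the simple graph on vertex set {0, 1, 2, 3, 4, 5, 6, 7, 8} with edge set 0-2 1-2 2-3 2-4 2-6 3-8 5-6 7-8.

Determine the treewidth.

A width-1 tree decomposition is:
Bags: B1 = {2, 3}  B2 = {2, 6}  B3 = {3, 8}  B4 = {7, 8}  B5 = {2, 4}  B6 = {1, 2}  B7 = {0, 2}  B8 = {5, 6}
Tree: B1–B2, B1–B3, B3–B4, B1–B5, B2–B6, B2–B7, B2–B8
The largest bag has 2 vertices, giving width 1; this decomposition certifies tw(G) ≤ 1. Since G has at least one edge (e.g. 2–3), it is not an edgeless graph, so tw(G) ≥ 1. Therefore the treewidth is 1.

1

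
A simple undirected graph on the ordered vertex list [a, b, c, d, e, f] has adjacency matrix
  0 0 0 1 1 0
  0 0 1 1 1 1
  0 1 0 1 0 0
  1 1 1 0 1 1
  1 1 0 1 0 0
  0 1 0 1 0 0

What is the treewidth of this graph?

2

A width-2 tree decomposition is:
Bags: B1 = {b, c, d}  B2 = {b, d, e}  B3 = {a, d, e}  B4 = {b, d, f}
Tree: B1–B2, B2–B3, B2–B4
Each bag holds 3 vertices, so the decomposition has width 2, which upper-bounds the treewidth. For the lower bound, the 3 vertices {a, d, e} are pairwise adjacent, and any tree decomposition puts a clique entirely inside one bag — forcing width ≥ 2. Combining the bounds, tw(G) = 2.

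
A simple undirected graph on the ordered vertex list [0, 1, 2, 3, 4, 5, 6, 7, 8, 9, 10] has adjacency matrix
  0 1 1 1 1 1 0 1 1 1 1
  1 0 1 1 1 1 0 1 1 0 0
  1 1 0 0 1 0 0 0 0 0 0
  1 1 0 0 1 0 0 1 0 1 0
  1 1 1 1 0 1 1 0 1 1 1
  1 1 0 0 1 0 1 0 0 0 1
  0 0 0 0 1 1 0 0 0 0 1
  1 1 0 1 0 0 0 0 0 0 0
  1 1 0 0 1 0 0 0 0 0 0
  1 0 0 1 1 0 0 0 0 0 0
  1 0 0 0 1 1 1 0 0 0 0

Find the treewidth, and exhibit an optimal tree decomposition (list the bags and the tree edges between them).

Each bag holds 4 vertices, so the decomposition has width 3, which upper-bounds the treewidth. On the other hand G contains the 4-clique {0, 1, 4, 8}. A clique must lie in a single bag of any decomposition, so no decomposition can have width below 3. Hence tw(G) = 3 exactly.

Treewidth 3.
One such decomposition:
Bags: B1 = {0, 1, 3, 4}  B2 = {0, 1, 3, 7}  B3 = {0, 1, 4, 5}  B4 = {0, 4, 5, 10}  B5 = {0, 1, 2, 4}  B6 = {0, 1, 4, 8}  B7 = {0, 3, 4, 9}  B8 = {4, 5, 6, 10}
Tree: B1–B2, B1–B3, B3–B4, B3–B5, B3–B6, B1–B7, B4–B8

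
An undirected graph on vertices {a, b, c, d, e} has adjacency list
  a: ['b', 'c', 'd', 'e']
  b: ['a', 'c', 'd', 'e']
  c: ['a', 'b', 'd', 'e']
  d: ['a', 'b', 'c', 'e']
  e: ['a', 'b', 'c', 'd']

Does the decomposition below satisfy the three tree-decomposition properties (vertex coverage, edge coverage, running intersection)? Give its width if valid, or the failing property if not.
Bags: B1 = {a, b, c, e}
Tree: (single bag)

No — vertex d appears in no bag.

A tree decomposition must satisfy three properties: every vertex lies in some bag; for every edge, both endpoints lie together in some bag; and for every vertex, the bags containing it form a connected subtree. Here vertex d appears in no bag, so the decomposition is invalid.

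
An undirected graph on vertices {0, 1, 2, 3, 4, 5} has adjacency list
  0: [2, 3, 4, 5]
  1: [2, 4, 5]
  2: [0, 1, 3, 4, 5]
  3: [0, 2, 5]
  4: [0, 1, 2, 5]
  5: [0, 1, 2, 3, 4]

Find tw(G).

3

A width-3 tree decomposition is:
Bags: B1 = {1, 2, 4, 5}  B2 = {0, 2, 4, 5}  B3 = {0, 2, 3, 5}
Tree: B1–B2, B2–B3
Every bag has size at most 4, so the width is 4 − 1 = 3 and tw(G) ≤ 3. For the lower bound, the 4 vertices {0, 2, 3, 5} are pairwise adjacent, and any tree decomposition puts a clique entirely inside one bag — forcing width ≥ 3. Hence tw(G) = 3 exactly.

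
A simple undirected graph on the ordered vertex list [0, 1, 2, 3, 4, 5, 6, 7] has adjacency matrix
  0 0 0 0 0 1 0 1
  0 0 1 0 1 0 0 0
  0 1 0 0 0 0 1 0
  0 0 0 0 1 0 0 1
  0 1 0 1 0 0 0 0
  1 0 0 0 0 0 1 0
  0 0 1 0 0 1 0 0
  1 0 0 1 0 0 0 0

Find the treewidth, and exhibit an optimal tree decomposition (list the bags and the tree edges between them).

Treewidth 2.
Bags: B1 = {3, 4, 7}  B2 = {0, 4, 7}  B3 = {0, 4, 5}  B4 = {4, 5, 6}  B5 = {2, 4, 6}  B6 = {1, 2, 4}
Tree: B1–B2, B2–B3, B3–B4, B4–B5, B5–B6

Each bag holds 3 vertices, so the decomposition has width 2, which upper-bounds the treewidth. The edges 4–3–7–0–5–6–2–1–4 form a cycle, so G is not a tree and its treewidth is at least 2. The upper and lower bounds meet at 2, so that is the treewidth.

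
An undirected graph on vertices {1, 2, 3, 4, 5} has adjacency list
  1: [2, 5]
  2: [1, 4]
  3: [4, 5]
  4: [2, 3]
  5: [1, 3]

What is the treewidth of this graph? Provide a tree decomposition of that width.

Treewidth 2.
One such decomposition:
Bags: B1 = {3, 4, 5}  B2 = {1, 4, 5}  B3 = {1, 2, 4}
Tree: B1–B2, B2–B3

Each bag holds 3 vertices, so the decomposition has width 2, which upper-bounds the treewidth. The edges 4–3–5–1–2–4 form a cycle, so G is not a tree and its treewidth is at least 2. Combining the bounds, tw(G) = 2.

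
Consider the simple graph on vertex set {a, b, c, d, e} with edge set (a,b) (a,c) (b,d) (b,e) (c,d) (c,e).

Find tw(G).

2

A width-2 tree decomposition is:
Bags: B1 = {a, b, c}  B2 = {b, c, e}  B3 = {b, c, d}
Tree: B1–B2, B2–B3
Every bag has size at most 3, so the width is 3 − 1 = 2 and tw(G) ≤ 2. For the lower bound, G contains the cycle c–a–b–e–c, so G is not a forest; only forests have treewidth ≤ 1, hence tw(G) ≥ 2. The upper and lower bounds meet at 2, so that is the treewidth.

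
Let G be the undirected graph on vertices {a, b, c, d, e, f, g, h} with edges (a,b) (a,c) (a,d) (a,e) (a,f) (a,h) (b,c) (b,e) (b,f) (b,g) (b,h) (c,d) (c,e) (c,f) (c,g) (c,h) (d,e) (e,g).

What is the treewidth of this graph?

3

A width-3 tree decomposition is:
Bags: B1 = {a, b, c, h}  B2 = {a, b, c, e}  B3 = {a, b, c, f}  B4 = {a, c, d, e}  B5 = {b, c, e, g}
Tree: B1–B2, B2–B3, B2–B4, B2–B5
Each bag holds 4 vertices, so the decomposition has width 3, which upper-bounds the treewidth. On the other hand G contains the 4-clique {a, c, d, e}. A clique must lie in a single bag of any decomposition, so no decomposition can have width below 3. Hence tw(G) = 3 exactly.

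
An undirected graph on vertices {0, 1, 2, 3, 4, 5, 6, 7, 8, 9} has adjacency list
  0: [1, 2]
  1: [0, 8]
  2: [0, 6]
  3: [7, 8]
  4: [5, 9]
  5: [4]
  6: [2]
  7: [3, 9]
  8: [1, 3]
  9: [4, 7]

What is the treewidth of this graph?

A width-1 tree decomposition is:
Bags: B1 = {2, 6}  B2 = {0, 2}  B3 = {0, 1}  B4 = {1, 8}  B5 = {3, 8}  B6 = {3, 7}  B7 = {7, 9}  B8 = {4, 9}  B9 = {4, 5}
Tree: B1–B2, B2–B3, B3–B4, B4–B5, B5–B6, B6–B7, B7–B8, B8–B9
The largest bag has 2 vertices, giving width 1; this decomposition certifies tw(G) ≤ 1. G has an edge, so its treewidth is at least 1. The upper and lower bounds meet at 1, so that is the treewidth.

1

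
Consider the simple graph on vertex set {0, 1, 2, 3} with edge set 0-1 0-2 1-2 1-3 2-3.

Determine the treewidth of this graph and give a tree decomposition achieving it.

Treewidth 2.
One such decomposition:
Bags: B1 = {1, 2, 3}  B2 = {0, 1, 2}
Tree: B1–B2

Every bag has size at most 3, so the width is 3 − 1 = 2 and tw(G) ≤ 2. On the other hand G contains the 3-clique {0, 1, 2}. A clique must lie in a single bag of any decomposition, so no decomposition can have width below 2. Hence tw(G) = 2 exactly.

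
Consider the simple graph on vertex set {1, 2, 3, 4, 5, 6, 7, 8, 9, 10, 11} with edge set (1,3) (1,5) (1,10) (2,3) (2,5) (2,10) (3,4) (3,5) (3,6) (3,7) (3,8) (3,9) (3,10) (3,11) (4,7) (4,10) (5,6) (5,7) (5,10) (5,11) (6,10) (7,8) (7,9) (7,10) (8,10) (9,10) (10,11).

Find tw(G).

A width-3 tree decomposition is:
Bags: B1 = {3, 5, 10, 11}  B2 = {3, 5, 6, 10}  B3 = {3, 5, 7, 10}  B4 = {2, 3, 5, 10}  B5 = {3, 7, 9, 10}  B6 = {1, 3, 5, 10}  B7 = {3, 4, 7, 10}  B8 = {3, 7, 8, 10}
Tree: B1–B2, B1–B3, B3–B4, B3–B5, B4–B6, B5–B7, B5–B8
The largest bag has 4 vertices, giving width 3; this decomposition certifies tw(G) ≤ 3. Conversely, {3, 7, 8, 10} is a clique of size 4, and the vertices of any clique must share a bag in every tree decomposition; so some bag has ≥ 4 vertices and tw(G) ≥ 3. Therefore the treewidth is 3.

3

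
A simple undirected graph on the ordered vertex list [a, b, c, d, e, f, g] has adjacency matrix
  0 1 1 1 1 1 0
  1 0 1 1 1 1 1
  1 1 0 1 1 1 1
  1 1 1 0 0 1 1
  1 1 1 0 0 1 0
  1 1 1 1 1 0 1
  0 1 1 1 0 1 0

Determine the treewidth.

A width-4 tree decomposition is:
Bags: B1 = {a, b, c, e, f}  B2 = {a, b, c, d, f}  B3 = {b, c, d, f, g}
Tree: B1–B2, B2–B3
The largest bag has 5 vertices, giving width 4; this decomposition certifies tw(G) ≤ 4. For the lower bound, the 5 vertices {b, c, d, f, g} are pairwise adjacent, and any tree decomposition puts a clique entirely inside one bag — forcing width ≥ 4. The upper and lower bounds meet at 4, so that is the treewidth.

4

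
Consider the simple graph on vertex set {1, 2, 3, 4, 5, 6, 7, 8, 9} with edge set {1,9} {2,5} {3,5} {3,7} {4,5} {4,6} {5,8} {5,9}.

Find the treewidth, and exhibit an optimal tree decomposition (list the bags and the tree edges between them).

Treewidth 1.
Bags: B1 = {2, 5}  B2 = {3, 5}  B3 = {4, 5}  B4 = {4, 6}  B5 = {5, 9}  B6 = {1, 9}  B7 = {5, 8}  B8 = {3, 7}
Tree: B1–B2, B1–B3, B3–B4, B1–B5, B5–B6, B1–B7, B2–B8

The largest bag has 2 vertices, giving width 1; this decomposition certifies tw(G) ≤ 1. Since G has at least one edge (e.g. 5–2), it is not an edgeless graph, so tw(G) ≥ 1. Hence tw(G) = 1 exactly.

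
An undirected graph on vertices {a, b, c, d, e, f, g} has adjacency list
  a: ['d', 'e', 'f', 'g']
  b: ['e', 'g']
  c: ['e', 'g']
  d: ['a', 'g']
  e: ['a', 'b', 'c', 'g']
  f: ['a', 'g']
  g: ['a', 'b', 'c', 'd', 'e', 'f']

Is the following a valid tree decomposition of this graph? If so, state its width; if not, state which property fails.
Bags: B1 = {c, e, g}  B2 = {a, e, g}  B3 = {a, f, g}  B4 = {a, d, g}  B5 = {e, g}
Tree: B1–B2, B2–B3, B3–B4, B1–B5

No — vertex b appears in no bag.

A tree decomposition must satisfy three properties: every vertex lies in some bag; for every edge, both endpoints lie together in some bag; and for every vertex, the bags containing it form a connected subtree. Here vertex b appears in no bag, so the decomposition is invalid.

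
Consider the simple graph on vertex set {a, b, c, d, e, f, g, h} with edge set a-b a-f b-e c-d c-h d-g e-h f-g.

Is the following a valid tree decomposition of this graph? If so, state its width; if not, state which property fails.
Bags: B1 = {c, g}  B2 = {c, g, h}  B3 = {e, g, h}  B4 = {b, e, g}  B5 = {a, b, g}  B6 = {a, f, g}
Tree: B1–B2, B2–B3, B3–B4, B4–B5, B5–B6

A tree decomposition must satisfy three properties: every vertex lies in some bag; for every edge, both endpoints lie together in some bag; and for every vertex, the bags containing it form a connected subtree. Here vertex d appears in no bag, so the decomposition is invalid.

No — vertex d appears in no bag.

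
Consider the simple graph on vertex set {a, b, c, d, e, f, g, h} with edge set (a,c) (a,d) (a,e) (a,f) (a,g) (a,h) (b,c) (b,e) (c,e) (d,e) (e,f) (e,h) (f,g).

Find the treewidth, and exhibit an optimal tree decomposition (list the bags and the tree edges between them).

Treewidth 2.
One such decomposition:
Bags: B1 = {a, e, h}  B2 = {a, e, f}  B3 = {a, c, e}  B4 = {a, d, e}  B5 = {b, c, e}  B6 = {a, f, g}
Tree: B1–B2, B2–B3, B2–B4, B3–B5, B2–B6

Each bag holds 3 vertices, so the decomposition has width 2, which upper-bounds the treewidth. On the other hand G contains the 3-clique {a, f, g}. A clique must lie in a single bag of any decomposition, so no decomposition can have width below 2. Therefore the treewidth is 2.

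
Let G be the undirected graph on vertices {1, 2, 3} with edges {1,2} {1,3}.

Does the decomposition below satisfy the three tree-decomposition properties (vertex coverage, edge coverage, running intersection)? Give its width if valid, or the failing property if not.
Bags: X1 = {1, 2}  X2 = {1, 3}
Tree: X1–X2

Checking the three conditions: (i) the bags cover all of {1, 2, 3}; (ii) for each edge, some bag contains both endpoints; (iii) the bags containing any fixed vertex form a subtree. All hold, so the decomposition is valid with width 2 − 1 = 1.

Yes; width 1.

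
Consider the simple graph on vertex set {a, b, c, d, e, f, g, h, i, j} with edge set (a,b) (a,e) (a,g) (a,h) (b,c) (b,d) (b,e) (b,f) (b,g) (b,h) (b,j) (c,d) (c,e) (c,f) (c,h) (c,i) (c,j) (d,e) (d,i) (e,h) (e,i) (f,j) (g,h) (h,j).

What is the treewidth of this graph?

A width-3 tree decomposition is:
Bags: B1 = {b, c, f, j}  B2 = {b, c, h, j}  B3 = {b, c, e, h}  B4 = {a, b, e, h}  B5 = {b, c, d, e}  B6 = {a, b, g, h}  B7 = {c, d, e, i}
Tree: B1–B2, B2–B3, B3–B4, B3–B5, B4–B6, B5–B7
Every bag has size at most 4, so the width is 4 − 1 = 3 and tw(G) ≤ 3. Conversely, {b, c, d, e} is a clique of size 4, and the vertices of any clique must share a bag in every tree decomposition; so some bag has ≥ 4 vertices and tw(G) ≥ 3. Therefore the treewidth is 3.

3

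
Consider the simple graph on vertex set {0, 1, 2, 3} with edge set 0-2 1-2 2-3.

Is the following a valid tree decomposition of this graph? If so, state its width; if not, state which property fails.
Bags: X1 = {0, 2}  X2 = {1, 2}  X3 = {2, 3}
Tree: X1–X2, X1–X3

Yes; width 1.

Every vertex of G appears in some bag (union = {0, 1, 2, 3}); every edge is covered by a bag; and for each vertex v the set of bags containing v is connected in the bag tree. The decomposition is therefore valid. The largest bag has 2 vertices, so the width is 1.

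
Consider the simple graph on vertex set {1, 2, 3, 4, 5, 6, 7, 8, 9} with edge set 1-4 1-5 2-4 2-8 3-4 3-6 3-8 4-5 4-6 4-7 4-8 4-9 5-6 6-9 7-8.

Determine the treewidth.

A width-2 tree decomposition is:
Bags: B1 = {4, 5, 6}  B2 = {3, 4, 6}  B3 = {4, 6, 9}  B4 = {1, 4, 5}  B5 = {3, 4, 8}  B6 = {2, 4, 8}  B7 = {4, 7, 8}
Tree: B1–B2, B2–B3, B1–B4, B2–B5, B5–B6, B6–B7
The largest bag has 3 vertices, giving width 2; this decomposition certifies tw(G) ≤ 2. For the lower bound, the 3 vertices {1, 4, 5} are pairwise adjacent, and any tree decomposition puts a clique entirely inside one bag — forcing width ≥ 2. Hence tw(G) = 2 exactly.

2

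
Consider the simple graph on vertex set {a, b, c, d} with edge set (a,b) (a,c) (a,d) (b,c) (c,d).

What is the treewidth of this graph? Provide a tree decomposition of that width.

Each bag holds 3 vertices, so the decomposition has width 2, which upper-bounds the treewidth. On the other hand G contains the 3-clique {a, c, d}. A clique must lie in a single bag of any decomposition, so no decomposition can have width below 2. Combining the bounds, tw(G) = 2.

Treewidth 2.
One optimal decomposition is:
Bags: B1 = {a, b, c}  B2 = {a, c, d}
Tree: B1–B2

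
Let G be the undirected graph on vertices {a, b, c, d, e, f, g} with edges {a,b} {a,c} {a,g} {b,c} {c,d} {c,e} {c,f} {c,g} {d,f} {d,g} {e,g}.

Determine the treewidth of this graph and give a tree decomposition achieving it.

Treewidth 2.
Bags: B1 = {a, c, g}  B2 = {c, d, g}  B3 = {c, e, g}  B4 = {a, b, c}  B5 = {c, d, f}
Tree: B1–B2, B2–B3, B1–B4, B2–B5

Every bag has size at most 3, so the width is 3 − 1 = 2 and tw(G) ≤ 2. On the other hand G contains the 3-clique {c, d, g}. A clique must lie in a single bag of any decomposition, so no decomposition can have width below 2. Combining the bounds, tw(G) = 2.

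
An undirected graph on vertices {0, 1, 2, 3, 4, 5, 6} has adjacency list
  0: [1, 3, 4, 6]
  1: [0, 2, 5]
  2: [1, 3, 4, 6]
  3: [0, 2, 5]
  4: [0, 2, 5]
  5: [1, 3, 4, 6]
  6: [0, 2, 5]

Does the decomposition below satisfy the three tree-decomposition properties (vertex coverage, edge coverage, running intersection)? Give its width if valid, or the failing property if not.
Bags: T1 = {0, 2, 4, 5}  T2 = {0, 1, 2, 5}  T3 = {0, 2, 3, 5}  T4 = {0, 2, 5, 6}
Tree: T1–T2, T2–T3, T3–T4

Checking the three conditions: (i) the bags cover all of {0, 1, 2, 3, 4, 5, 6}; (ii) for each edge, some bag contains both endpoints; (iii) the bags containing any fixed vertex form a subtree. All hold, so the decomposition is valid with width 4 − 1 = 3.

Yes; width 3.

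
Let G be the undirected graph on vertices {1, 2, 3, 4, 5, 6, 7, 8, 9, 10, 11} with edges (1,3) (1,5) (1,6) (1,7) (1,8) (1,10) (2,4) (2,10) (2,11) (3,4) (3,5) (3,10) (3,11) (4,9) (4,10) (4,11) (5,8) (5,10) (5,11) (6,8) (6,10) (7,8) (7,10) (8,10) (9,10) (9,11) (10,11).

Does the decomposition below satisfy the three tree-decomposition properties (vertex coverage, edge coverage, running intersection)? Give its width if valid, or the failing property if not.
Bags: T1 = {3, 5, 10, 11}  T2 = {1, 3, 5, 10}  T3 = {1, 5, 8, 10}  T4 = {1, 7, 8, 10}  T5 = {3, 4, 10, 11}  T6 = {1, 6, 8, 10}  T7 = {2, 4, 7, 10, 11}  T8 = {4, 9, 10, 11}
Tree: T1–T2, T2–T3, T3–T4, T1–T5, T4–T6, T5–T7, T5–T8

A tree decomposition must satisfy three properties: every vertex lies in some bag; for every edge, both endpoints lie together in some bag; and for every vertex, the bags containing it form a connected subtree. Here bags containing vertex 7 are not connected in the tree, so the decomposition is invalid.

No — bags containing vertex 7 are not connected in the tree.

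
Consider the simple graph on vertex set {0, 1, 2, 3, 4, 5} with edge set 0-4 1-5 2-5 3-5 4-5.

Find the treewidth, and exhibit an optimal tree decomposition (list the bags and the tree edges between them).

The largest bag has 2 vertices, giving width 1; this decomposition certifies tw(G) ≤ 1. G has an edge, so its treewidth is at least 1. The upper and lower bounds meet at 1, so that is the treewidth.

Treewidth 1.
One such decomposition:
Bags: B1 = {1, 5}  B2 = {4, 5}  B3 = {3, 5}  B4 = {0, 4}  B5 = {2, 5}
Tree: B1–B2, B1–B3, B2–B4, B1–B5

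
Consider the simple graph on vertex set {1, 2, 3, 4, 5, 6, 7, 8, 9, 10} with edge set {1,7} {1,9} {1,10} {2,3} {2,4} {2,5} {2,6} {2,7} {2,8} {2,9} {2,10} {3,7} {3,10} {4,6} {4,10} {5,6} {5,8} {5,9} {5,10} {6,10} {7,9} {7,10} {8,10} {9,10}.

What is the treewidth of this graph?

A width-3 tree decomposition is:
Bags: B1 = {2, 7, 9, 10}  B2 = {2, 5, 9, 10}  B3 = {2, 5, 6, 10}  B4 = {2, 5, 8, 10}  B5 = {1, 7, 9, 10}  B6 = {2, 3, 7, 10}  B7 = {2, 4, 6, 10}
Tree: B1–B2, B2–B3, B2–B4, B1–B5, B1–B6, B3–B7
Each bag holds 4 vertices, so the decomposition has width 3, which upper-bounds the treewidth. Conversely, {1, 7, 9, 10} is a clique of size 4, and the vertices of any clique must share a bag in every tree decomposition; so some bag has ≥ 4 vertices and tw(G) ≥ 3. Therefore the treewidth is 3.

3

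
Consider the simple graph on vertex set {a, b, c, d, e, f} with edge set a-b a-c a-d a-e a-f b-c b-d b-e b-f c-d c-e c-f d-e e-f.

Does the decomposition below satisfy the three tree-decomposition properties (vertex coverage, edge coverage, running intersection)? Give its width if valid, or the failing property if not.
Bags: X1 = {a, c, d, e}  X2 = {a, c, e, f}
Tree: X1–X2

No — vertex b appears in no bag.

A tree decomposition must satisfy three properties: every vertex lies in some bag; for every edge, both endpoints lie together in some bag; and for every vertex, the bags containing it form a connected subtree. Here vertex b appears in no bag, so the decomposition is invalid.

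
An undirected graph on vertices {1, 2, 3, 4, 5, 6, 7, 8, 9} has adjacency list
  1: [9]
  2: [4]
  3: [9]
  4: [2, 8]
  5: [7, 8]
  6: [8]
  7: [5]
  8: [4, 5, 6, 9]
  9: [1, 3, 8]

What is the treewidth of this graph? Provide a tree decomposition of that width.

Every bag has size at most 2, so the width is 2 − 1 = 1 and tw(G) ≤ 1. Since G has at least one edge (e.g. 6–8), it is not an edgeless graph, so tw(G) ≥ 1. The upper and lower bounds meet at 1, so that is the treewidth.

Treewidth 1.
One optimal decomposition is:
Bags: B1 = {6, 8}  B2 = {5, 8}  B3 = {4, 8}  B4 = {8, 9}  B5 = {1, 9}  B6 = {5, 7}  B7 = {2, 4}  B8 = {3, 9}
Tree: B1–B2, B1–B3, B1–B4, B4–B5, B2–B6, B3–B7, B5–B8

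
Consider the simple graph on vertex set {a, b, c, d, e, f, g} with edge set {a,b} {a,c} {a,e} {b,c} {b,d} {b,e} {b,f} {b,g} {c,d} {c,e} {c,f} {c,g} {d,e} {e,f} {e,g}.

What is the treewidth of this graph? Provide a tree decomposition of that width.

Treewidth 3.
Bags: B1 = {b, c, d, e}  B2 = {a, b, c, e}  B3 = {b, c, e, g}  B4 = {b, c, e, f}
Tree: B1–B2, B1–B3, B3–B4

The largest bag has 4 vertices, giving width 3; this decomposition certifies tw(G) ≤ 3. Conversely, {b, c, d, e} is a clique of size 4, and the vertices of any clique must share a bag in every tree decomposition; so some bag has ≥ 4 vertices and tw(G) ≥ 3. Hence tw(G) = 3 exactly.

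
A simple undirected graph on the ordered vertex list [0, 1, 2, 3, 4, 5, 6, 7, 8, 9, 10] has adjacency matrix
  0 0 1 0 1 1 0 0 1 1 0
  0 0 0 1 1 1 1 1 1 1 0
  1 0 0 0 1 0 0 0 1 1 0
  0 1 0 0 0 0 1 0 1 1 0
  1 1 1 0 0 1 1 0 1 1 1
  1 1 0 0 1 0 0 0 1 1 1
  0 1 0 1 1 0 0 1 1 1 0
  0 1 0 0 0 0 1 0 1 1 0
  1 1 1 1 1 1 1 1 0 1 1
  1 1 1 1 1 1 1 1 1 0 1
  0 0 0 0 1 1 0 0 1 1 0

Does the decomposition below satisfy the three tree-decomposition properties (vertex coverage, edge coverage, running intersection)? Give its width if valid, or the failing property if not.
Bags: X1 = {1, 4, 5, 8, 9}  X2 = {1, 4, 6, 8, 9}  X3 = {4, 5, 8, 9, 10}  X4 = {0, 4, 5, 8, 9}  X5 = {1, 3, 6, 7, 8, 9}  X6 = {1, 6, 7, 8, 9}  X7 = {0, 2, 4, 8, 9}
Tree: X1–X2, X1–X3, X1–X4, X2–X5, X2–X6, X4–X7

A tree decomposition must satisfy three properties: every vertex lies in some bag; for every edge, both endpoints lie together in some bag; and for every vertex, the bags containing it form a connected subtree. Here bags containing vertex 7 are not connected in the tree, so the decomposition is invalid.

No — bags containing vertex 7 are not connected in the tree.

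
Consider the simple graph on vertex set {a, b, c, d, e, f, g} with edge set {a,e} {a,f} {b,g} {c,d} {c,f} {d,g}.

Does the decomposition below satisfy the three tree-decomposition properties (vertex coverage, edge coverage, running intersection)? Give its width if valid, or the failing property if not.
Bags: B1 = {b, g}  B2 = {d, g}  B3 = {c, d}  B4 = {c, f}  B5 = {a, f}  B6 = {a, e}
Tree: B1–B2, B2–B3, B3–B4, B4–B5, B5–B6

Yes; width 1.

Every vertex of G appears in some bag (union = {a, b, c, d, e, f, g}); every edge is covered by a bag; and for each vertex v the set of bags containing v is connected in the bag tree. The decomposition is therefore valid. The largest bag has 2 vertices, so the width is 1.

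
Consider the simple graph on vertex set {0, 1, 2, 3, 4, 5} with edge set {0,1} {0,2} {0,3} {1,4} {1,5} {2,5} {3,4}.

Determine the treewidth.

A width-2 tree decomposition is:
Bags: B1 = {1, 3, 4}  B2 = {0, 1, 3}  B3 = {0, 1, 5}  B4 = {0, 2, 5}
Tree: B1–B2, B2–B3, B3–B4
The largest bag has 3 vertices, giving width 2; this decomposition certifies tw(G) ≤ 2. Since 4–3–0–1–4 is a cycle in G, G is not acyclic. Forests are exactly the graphs of treewidth ≤ 1, so tw(G) ≥ 2. Hence tw(G) = 2 exactly.

2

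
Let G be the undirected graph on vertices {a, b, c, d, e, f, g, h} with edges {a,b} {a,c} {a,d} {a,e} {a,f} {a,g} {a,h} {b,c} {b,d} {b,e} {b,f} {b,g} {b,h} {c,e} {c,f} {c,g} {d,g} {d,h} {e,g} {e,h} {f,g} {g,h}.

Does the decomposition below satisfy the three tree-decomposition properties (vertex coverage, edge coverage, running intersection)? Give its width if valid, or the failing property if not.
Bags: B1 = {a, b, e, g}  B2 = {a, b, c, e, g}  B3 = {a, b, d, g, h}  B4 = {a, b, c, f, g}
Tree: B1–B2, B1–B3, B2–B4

No — edge (h,e) lies in no bag.

A tree decomposition must satisfy three properties: every vertex lies in some bag; for every edge, both endpoints lie together in some bag; and for every vertex, the bags containing it form a connected subtree. Here edge (h,e) lies in no bag, so the decomposition is invalid.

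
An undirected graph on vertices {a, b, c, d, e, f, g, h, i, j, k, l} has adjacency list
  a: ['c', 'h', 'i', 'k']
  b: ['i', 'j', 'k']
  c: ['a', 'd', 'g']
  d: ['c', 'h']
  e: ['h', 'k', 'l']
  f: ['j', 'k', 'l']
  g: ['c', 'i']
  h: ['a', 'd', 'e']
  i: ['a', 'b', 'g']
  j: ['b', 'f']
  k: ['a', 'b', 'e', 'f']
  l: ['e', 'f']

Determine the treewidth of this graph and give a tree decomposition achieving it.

The largest bag has 4 vertices, giving width 3; this decomposition certifies tw(G) ≤ 3. For the lower bound: the 4 vertex sets {c,d,g}, {i}, {a}, {b,e,h,k} are disjoint, each induces a connected subgraph, and every pair is joined by at least one edge of G. Contracting each set to a single vertex therefore yields K_{4} as a minor, and since treewidth is minor-monotone, tw(G) ≥ tw(K_{4}) = 3. Combining the bounds, tw(G) = 3.

Treewidth 3.
One such decomposition:
Bags: B1 = {c, d, g, i}  B2 = {a, c, d, i}  B3 = {a, d, h, i}  B4 = {a, b, h, i}  B5 = {a, b, h, k}  B6 = {b, e, h, k}  B7 = {b, e, j, k}  B8 = {e, f, j, k}  B9 = {e, f, j, l}
Tree: B1–B2, B2–B3, B3–B4, B4–B5, B5–B6, B6–B7, B7–B8, B8–B9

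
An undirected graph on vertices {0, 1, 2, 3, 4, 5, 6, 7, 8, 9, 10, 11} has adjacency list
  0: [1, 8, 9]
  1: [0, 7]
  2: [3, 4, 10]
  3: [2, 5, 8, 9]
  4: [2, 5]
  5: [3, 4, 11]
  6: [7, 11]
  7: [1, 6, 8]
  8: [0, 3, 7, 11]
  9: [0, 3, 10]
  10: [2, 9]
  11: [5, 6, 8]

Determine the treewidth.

3

A width-3 tree decomposition is:
Bags: B1 = {0, 1, 6, 7}  B2 = {0, 6, 7, 8}  B3 = {0, 6, 8, 11}  B4 = {0, 8, 9, 11}  B5 = {3, 8, 9, 11}  B6 = {3, 5, 9, 11}  B7 = {3, 5, 9, 10}  B8 = {2, 3, 5, 10}  B9 = {2, 4, 5, 10}
Tree: B1–B2, B2–B3, B3–B4, B4–B5, B5–B6, B6–B7, B7–B8, B8–B9
Every bag has size at most 4, so the width is 4 − 1 = 3 and tw(G) ≤ 3. For the lower bound: the 4 vertex sets {1,6,7}, {0}, {8}, {3,5,9,11} are disjoint, each induces a connected subgraph, and every pair is joined by at least one edge of G. Contracting each set to a single vertex therefore yields K_{4} as a minor, and since treewidth is minor-monotone, tw(G) ≥ tw(K_{4}) = 3. Therefore the treewidth is 3.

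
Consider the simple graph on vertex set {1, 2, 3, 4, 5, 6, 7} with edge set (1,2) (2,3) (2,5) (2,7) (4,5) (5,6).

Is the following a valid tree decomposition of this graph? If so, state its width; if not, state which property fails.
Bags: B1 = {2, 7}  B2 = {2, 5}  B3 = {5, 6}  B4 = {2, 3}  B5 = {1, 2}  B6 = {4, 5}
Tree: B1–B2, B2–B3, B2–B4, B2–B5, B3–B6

Every vertex of G appears in some bag (union = {1, 2, 3, 4, 5, 6, 7}); every edge is covered by a bag; and for each vertex v the set of bags containing v is connected in the bag tree. The decomposition is therefore valid. The largest bag has 2 vertices, so the width is 1.

Yes; width 1.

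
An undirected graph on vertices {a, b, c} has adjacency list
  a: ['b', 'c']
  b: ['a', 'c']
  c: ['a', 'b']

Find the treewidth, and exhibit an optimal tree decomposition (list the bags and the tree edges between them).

Treewidth 2.
Bags: B1 = {a, b, c}
Tree: (single bag)

A single bag containing all 3 vertices is trivially a valid decomposition of width 2. For the lower bound, the 3 vertices {a, b, c} are pairwise adjacent, and any tree decomposition puts a clique entirely inside one bag — forcing width ≥ 2. Therefore the treewidth is 2.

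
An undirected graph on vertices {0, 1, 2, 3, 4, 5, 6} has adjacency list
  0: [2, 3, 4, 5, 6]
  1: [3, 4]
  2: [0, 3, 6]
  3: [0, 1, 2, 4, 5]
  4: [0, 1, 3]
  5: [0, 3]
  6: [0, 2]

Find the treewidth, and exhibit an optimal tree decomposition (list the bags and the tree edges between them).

Every bag has size at most 3, so the width is 3 − 1 = 2 and tw(G) ≤ 2. Conversely, {0, 2, 3} is a clique of size 3, and the vertices of any clique must share a bag in every tree decomposition; so some bag has ≥ 3 vertices and tw(G) ≥ 2. Therefore the treewidth is 2.

Treewidth 2.
One optimal decomposition is:
Bags: B1 = {0, 3, 4}  B2 = {0, 2, 3}  B3 = {1, 3, 4}  B4 = {0, 2, 6}  B5 = {0, 3, 5}
Tree: B1–B2, B1–B3, B2–B4, B1–B5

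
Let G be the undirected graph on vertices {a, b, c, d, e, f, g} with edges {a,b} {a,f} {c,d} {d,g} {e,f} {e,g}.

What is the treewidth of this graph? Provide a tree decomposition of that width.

Treewidth 1.
One optimal decomposition is:
Bags: B1 = {c, d}  B2 = {d, g}  B3 = {e, g}  B4 = {e, f}  B5 = {a, f}  B6 = {a, b}
Tree: B1–B2, B2–B3, B3–B4, B4–B5, B5–B6

The largest bag has 2 vertices, giving width 1; this decomposition certifies tw(G) ≤ 1. G has an edge, so its treewidth is at least 1. The upper and lower bounds meet at 1, so that is the treewidth.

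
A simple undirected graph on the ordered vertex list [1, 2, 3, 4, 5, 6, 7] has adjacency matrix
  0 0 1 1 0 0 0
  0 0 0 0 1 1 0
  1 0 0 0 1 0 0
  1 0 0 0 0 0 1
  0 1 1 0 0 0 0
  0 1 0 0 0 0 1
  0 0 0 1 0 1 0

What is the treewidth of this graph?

A width-2 tree decomposition is:
Bags: B1 = {1, 4, 7}  B2 = {1, 6, 7}  B3 = {1, 2, 6}  B4 = {1, 2, 5}  B5 = {1, 3, 5}
Tree: B1–B2, B2–B3, B3–B4, B4–B5
Every bag has size at most 3, so the width is 3 − 1 = 2 and tw(G) ≤ 2. For the lower bound, G contains the cycle 1–4–7–6–2–5–3–1, so G is not a forest; only forests have treewidth ≤ 1, hence tw(G) ≥ 2. Hence tw(G) = 2 exactly.

2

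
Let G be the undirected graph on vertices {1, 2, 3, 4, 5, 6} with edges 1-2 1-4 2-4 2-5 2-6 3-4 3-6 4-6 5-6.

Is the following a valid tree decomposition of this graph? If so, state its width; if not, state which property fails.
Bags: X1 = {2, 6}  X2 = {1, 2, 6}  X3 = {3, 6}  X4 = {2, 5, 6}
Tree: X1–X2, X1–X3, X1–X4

A tree decomposition must satisfy three properties: every vertex lies in some bag; for every edge, both endpoints lie together in some bag; and for every vertex, the bags containing it form a connected subtree. Here vertex 4 appears in no bag, so the decomposition is invalid.

No — vertex 4 appears in no bag.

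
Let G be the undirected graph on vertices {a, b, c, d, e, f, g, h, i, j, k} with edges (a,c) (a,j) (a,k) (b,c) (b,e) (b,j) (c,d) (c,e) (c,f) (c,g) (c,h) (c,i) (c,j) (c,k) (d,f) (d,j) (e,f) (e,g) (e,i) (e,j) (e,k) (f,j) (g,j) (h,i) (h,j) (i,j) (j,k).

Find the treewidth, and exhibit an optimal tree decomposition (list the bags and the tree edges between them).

Every bag has size at most 4, so the width is 4 − 1 = 3 and tw(G) ≤ 3. Conversely, {c, d, f, j} is a clique of size 4, and the vertices of any clique must share a bag in every tree decomposition; so some bag has ≥ 4 vertices and tw(G) ≥ 3. The upper and lower bounds meet at 3, so that is the treewidth.

Treewidth 3.
Bags: B1 = {c, e, f, j}  B2 = {c, e, i, j}  B3 = {c, e, j, k}  B4 = {c, e, g, j}  B5 = {a, c, j, k}  B6 = {c, d, f, j}  B7 = {b, c, e, j}  B8 = {c, h, i, j}
Tree: B1–B2, B1–B3, B1–B4, B3–B5, B1–B6, B1–B7, B2–B8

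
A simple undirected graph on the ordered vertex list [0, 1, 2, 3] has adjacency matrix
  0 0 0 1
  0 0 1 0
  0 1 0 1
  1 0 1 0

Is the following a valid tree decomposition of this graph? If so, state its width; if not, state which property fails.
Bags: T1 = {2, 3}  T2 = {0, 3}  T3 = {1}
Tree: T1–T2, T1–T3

A tree decomposition must satisfy three properties: every vertex lies in some bag; for every edge, both endpoints lie together in some bag; and for every vertex, the bags containing it form a connected subtree. Here edge (2,1) lies in no bag, so the decomposition is invalid.

No — edge (2,1) lies in no bag.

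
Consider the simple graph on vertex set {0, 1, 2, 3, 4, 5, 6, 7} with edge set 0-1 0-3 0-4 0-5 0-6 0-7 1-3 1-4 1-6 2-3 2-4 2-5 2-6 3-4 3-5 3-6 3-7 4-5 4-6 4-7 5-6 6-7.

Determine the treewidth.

A width-4 tree decomposition is:
Bags: B1 = {0, 3, 4, 6, 7}  B2 = {0, 3, 4, 5, 6}  B3 = {0, 1, 3, 4, 6}  B4 = {2, 3, 4, 5, 6}
Tree: B1–B2, B2–B3, B2–B4
The largest bag has 5 vertices, giving width 4; this decomposition certifies tw(G) ≤ 4. On the other hand G contains the 5-clique {0, 1, 3, 4, 6}. A clique must lie in a single bag of any decomposition, so no decomposition can have width below 4. Combining the bounds, tw(G) = 4.

4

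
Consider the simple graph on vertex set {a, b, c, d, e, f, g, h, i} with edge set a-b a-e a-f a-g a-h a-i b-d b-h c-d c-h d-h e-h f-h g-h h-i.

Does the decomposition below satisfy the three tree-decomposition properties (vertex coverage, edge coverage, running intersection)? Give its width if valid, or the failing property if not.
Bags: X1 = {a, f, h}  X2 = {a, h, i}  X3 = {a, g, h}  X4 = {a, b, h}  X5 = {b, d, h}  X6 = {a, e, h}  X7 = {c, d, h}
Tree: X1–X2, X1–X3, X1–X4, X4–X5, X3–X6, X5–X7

Checking the three conditions: (i) the bags cover all of {a, b, c, d, e, f, g, h, i}; (ii) for each edge, some bag contains both endpoints; (iii) the bags containing any fixed vertex form a subtree. All hold, so the decomposition is valid with width 3 − 1 = 2.

Yes; width 2.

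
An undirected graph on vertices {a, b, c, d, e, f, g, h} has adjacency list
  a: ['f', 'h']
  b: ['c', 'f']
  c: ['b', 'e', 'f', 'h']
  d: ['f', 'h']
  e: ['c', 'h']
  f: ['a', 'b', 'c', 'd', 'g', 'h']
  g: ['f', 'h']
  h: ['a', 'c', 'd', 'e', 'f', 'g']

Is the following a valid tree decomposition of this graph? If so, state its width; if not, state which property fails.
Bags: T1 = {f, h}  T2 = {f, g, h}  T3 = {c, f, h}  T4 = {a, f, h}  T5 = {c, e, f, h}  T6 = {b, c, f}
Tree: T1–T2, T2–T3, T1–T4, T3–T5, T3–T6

A tree decomposition must satisfy three properties: every vertex lies in some bag; for every edge, both endpoints lie together in some bag; and for every vertex, the bags containing it form a connected subtree. Here vertex d appears in no bag, so the decomposition is invalid.

No — vertex d appears in no bag.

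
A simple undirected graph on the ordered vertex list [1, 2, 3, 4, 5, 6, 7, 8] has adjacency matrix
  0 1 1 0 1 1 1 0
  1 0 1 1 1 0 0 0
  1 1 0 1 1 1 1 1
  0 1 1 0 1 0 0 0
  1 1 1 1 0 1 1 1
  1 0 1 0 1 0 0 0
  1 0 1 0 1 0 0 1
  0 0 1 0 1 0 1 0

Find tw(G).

A width-3 tree decomposition is:
Bags: B1 = {1, 3, 5, 7}  B2 = {1, 2, 3, 5}  B3 = {3, 5, 7, 8}  B4 = {1, 3, 5, 6}  B5 = {2, 3, 4, 5}
Tree: B1–B2, B1–B3, B1–B4, B2–B5
The largest bag has 4 vertices, giving width 3; this decomposition certifies tw(G) ≤ 3. For the lower bound, the 4 vertices {3, 5, 7, 8} are pairwise adjacent, and any tree decomposition puts a clique entirely inside one bag — forcing width ≥ 3. The upper and lower bounds meet at 3, so that is the treewidth.

3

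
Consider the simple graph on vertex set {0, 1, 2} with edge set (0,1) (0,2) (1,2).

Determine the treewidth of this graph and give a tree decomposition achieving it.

With just one bag of size 3, the width is 3 − 1 = 2, so tw(G) ≤ 2. On the other hand G contains the 3-clique {0, 1, 2}. A clique must lie in a single bag of any decomposition, so no decomposition can have width below 2. The upper and lower bounds meet at 2, so that is the treewidth.

Treewidth 2.
Bags: B1 = {0, 1, 2}
Tree: (single bag)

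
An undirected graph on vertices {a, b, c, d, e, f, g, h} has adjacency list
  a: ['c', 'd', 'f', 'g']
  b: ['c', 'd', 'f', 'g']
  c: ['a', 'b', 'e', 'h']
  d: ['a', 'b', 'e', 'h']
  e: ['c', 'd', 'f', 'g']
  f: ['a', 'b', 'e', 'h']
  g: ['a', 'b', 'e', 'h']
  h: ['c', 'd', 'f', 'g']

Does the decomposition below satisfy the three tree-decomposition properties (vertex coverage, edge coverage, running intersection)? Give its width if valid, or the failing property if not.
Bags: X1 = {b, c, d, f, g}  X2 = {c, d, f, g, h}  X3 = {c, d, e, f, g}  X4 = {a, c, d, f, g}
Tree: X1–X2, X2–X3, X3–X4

Yes; width 4.

Checking the three conditions: (i) the bags cover all of {a, b, c, d, e, f, g, h}; (ii) for each edge, some bag contains both endpoints; (iii) the bags containing any fixed vertex form a subtree. All hold, so the decomposition is valid with width 5 − 1 = 4.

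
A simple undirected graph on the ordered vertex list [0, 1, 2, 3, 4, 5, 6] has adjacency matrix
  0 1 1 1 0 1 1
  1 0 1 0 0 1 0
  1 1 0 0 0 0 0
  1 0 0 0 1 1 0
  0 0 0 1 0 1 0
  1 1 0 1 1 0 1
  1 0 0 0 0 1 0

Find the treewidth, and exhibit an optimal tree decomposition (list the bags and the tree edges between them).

Treewidth 2.
One optimal decomposition is:
Bags: B1 = {0, 1, 5}  B2 = {0, 3, 5}  B3 = {0, 1, 2}  B4 = {3, 4, 5}  B5 = {0, 5, 6}
Tree: B1–B2, B1–B3, B2–B4, B1–B5

Each bag holds 3 vertices, so the decomposition has width 2, which upper-bounds the treewidth. Conversely, {0, 1, 2} is a clique of size 3, and the vertices of any clique must share a bag in every tree decomposition; so some bag has ≥ 3 vertices and tw(G) ≥ 2. Combining the bounds, tw(G) = 2.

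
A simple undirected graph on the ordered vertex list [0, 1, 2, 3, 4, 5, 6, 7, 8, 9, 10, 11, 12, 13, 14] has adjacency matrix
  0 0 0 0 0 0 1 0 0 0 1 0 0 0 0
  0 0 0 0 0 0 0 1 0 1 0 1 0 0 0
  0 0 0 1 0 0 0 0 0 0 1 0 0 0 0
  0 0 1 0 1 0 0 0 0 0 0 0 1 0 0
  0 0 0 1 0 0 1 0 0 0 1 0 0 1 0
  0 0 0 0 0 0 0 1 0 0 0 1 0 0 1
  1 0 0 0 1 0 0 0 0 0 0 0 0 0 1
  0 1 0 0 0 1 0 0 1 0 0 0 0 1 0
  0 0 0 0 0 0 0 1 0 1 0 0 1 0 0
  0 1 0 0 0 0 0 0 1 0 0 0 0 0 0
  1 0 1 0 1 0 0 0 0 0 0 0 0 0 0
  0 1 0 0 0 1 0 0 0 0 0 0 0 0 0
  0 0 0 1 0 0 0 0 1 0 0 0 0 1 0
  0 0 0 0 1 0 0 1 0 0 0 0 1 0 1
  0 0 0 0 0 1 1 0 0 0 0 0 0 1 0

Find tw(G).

3

A width-3 tree decomposition is:
Bags: B1 = {1, 5, 9, 11}  B2 = {1, 5, 7, 9}  B3 = {5, 7, 8, 9}  B4 = {5, 7, 8, 14}  B5 = {7, 8, 13, 14}  B6 = {8, 12, 13, 14}  B7 = {6, 12, 13, 14}  B8 = {4, 6, 12, 13}  B9 = {3, 4, 6, 12}  B10 = {0, 3, 4, 6}  B11 = {0, 3, 4, 10}  B12 = {0, 2, 3, 10}
Tree: B1–B2, B2–B3, B3–B4, B4–B5, B5–B6, B6–B7, B7–B8, B8–B9, B9–B10, B10–B11, B11–B12
Every bag has size at most 4, so the width is 4 − 1 = 3 and tw(G) ≤ 3. For the lower bound: the 4 vertex sets {1,9,11}, {5}, {7}, {8,12,13,14} are disjoint, each induces a connected subgraph, and every pair is joined by at least one edge of G. Contracting each set to a single vertex therefore yields K_{4} as a minor, and since treewidth is minor-monotone, tw(G) ≥ tw(K_{4}) = 3. Therefore the treewidth is 3.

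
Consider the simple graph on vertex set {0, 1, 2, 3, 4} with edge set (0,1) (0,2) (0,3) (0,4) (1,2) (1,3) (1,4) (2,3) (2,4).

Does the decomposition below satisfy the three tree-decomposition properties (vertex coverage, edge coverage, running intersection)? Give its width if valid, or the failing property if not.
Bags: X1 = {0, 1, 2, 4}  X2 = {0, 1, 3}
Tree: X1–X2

A tree decomposition must satisfy three properties: every vertex lies in some bag; for every edge, both endpoints lie together in some bag; and for every vertex, the bags containing it form a connected subtree. Here edge (2,3) lies in no bag, so the decomposition is invalid.

No — edge (2,3) lies in no bag.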